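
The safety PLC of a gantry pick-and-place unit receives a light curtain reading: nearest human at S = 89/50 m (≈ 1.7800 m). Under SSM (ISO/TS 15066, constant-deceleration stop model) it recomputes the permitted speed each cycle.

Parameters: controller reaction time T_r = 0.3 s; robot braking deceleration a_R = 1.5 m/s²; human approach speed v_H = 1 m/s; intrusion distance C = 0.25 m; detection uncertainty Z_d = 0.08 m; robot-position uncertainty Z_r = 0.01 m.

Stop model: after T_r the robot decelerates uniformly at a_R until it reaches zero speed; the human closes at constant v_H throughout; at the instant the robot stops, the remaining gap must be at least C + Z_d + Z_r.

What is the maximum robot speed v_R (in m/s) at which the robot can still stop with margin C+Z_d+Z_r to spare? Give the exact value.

v_R_max = 9/10 m/s = 0.9000 m/s

collect terms ⇒ (1/3)·v_R² + (29/30)·v_R + (-57/50) = 0
  disc = (29/30)² − 4·(1/3)·(-57/50) = 2209/900 ; √disc = 47/30
  v_R = (−(29/30) + 47/30) / (2·(1/3)) = 9/10 m/s
check:
T_s = v_R/a_R = (9/10)/(3/2) = 0.6000 s
robot in T_r: 0.9000·0.3000 = 0.2700 m
robot under decel: 0.9000²/(2·1.5000) = 0.2700 m
person approaches 1.0000·(0.3000+0.6000) = 0.9000 m
C+Z_d+Z_r = 0.2500+0.0800+0.0100 = 0.3400 m
sum ≈ 0.2700+0.2700+0.9000+0.3400 ≈ 1.7800 m = S ✓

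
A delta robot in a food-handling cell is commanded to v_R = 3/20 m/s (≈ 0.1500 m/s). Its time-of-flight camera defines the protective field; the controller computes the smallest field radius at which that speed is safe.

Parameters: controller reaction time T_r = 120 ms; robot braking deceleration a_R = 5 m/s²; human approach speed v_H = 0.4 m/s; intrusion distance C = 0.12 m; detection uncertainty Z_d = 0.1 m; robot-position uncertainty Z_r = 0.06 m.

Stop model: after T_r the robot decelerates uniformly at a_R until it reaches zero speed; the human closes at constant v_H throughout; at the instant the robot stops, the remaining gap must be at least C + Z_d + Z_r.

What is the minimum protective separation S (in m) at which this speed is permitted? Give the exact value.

S_min = 1441/4000 m = 0.3603 m

braking lasts T_s = (3/20)/5 = 0.0300 s
robot covers v_R·T_r = 0.1500·0.1200 = 0.0180 m before braking
robot covers 0.1500·0.0300 − ½·5.0000·0.0300² = 0.0022 m while stopping
person approaches 0.4000·(0.1200+0.0300) = 0.0600 m
residual clearance needed = 0.1200+0.1000+0.0600 = 0.2800 m
S_min ≈ 0.0180+0.0022+0.0600+0.2800  ⇒  S_min = 1441/4000 m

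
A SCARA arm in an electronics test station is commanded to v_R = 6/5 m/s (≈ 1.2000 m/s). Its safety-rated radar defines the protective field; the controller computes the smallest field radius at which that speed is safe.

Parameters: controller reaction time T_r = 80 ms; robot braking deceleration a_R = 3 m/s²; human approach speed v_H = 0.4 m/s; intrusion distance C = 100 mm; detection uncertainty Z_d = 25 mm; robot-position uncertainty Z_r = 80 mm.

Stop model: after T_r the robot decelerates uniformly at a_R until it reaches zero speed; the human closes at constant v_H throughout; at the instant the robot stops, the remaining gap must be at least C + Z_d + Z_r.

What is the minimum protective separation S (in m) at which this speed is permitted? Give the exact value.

T_s = v_R/a_R = (6/5)/3 = 0.4000 s
reaction-phase robot travel = 1.2000·0.0800 = 0.0960 m
robot under decel: 1.2000²/(2·3.0000) = 0.2400 m
human over T_r+T_s: 0.4000·(0.0800+0.4000) = 0.1920 m
C+Z_d+Z_r = 0.1000+0.0250+0.0800 = 0.2050 m
S_min ≈ 0.0960+0.2400+0.1920+0.2050  ⇒  S_min = 733/1000 m

S_min = 733/1000 m = 0.7330 m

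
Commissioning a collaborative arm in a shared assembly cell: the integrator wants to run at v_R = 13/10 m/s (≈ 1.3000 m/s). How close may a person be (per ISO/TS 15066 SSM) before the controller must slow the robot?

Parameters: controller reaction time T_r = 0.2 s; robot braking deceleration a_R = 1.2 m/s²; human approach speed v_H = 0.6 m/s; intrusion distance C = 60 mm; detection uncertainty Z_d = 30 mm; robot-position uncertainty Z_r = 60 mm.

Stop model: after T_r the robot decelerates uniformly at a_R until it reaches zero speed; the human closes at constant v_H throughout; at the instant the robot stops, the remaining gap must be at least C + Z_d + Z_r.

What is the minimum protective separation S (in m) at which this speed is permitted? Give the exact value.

S_min = 2261/1200 m = 1.8842 m

stop time T_s = (13/10)/(6/5) = 1.0833 s
reaction-phase robot travel = 1.3000·0.2000 = 0.2600 m
robot covers 1.3000·1.0833 − ½·1.2000·1.0833² = 0.7042 m while stopping
human closes 0.6000·1.2833 = 0.7700 m
residual clearance needed = 0.0600+0.0300+0.0600 = 0.1500 m
S_min ≈ 0.2600+0.7042+0.7700+0.1500  ⇒  S_min = 2261/1200 m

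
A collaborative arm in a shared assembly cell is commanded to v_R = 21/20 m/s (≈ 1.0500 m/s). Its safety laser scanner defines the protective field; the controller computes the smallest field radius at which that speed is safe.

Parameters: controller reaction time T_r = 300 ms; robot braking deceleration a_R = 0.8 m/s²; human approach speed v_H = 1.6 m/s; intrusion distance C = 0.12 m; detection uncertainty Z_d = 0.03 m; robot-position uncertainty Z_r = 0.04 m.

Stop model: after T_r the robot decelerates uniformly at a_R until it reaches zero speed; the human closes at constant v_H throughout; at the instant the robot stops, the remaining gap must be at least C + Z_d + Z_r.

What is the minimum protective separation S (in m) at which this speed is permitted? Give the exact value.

stop time T_s = (21/20)/(4/5) = 1.3125 s
reaction-phase robot travel = 1.0500·0.3000 = 0.3150 m
robot covers 1.0500·1.3125 − ½·0.8000·1.3125² = 0.6891 m while stopping
human closes 1.6000·1.6125 = 2.5800 m
margins: 0.1200+0.0300+0.0400 = 0.1900 m
S_min ≈ 0.3150+0.6891+2.5800+0.1900  ⇒  S_min = 12077/3200 m

S_min = 12077/3200 m = 3.7741 m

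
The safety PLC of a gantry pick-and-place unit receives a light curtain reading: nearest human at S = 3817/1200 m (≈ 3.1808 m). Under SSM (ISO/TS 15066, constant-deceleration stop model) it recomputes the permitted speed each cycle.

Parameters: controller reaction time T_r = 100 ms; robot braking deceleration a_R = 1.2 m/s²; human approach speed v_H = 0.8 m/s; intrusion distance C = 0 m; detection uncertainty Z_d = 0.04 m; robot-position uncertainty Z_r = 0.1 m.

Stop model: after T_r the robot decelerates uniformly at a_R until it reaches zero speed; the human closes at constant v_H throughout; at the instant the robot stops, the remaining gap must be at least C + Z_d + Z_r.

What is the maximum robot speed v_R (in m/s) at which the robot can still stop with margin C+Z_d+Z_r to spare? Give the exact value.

v_R_max = 19/10 m/s = 1.9000 m/s

at the boundary: (5/12)·v² + (23/30)·v + (-3553/1200) = 0
  disc = (23/30)² − 4·(5/12)·(-3553/1200) = 2209/400 ; √disc = 47/20
  v_R = (−(23/30) + 47/20) / (2·(5/12)) = 19/10 m/s
check:
braking lasts T_s = (19/10)/(6/5) = 1.5833 s
robot covers v_R·T_r = 1.9000·0.1000 = 0.1900 m before braking
robot covers 1.9000·1.5833 − ½·1.2000·1.5833² = 1.5042 m while stopping
human closes 0.8000·1.6833 = 1.3467 m
C+Z_d+Z_r = 0.0000+0.0400+0.1000 = 0.1400 m
sum ≈ 0.1900+1.5042+1.3467+0.1400 ≈ 3.1808 m = S ✓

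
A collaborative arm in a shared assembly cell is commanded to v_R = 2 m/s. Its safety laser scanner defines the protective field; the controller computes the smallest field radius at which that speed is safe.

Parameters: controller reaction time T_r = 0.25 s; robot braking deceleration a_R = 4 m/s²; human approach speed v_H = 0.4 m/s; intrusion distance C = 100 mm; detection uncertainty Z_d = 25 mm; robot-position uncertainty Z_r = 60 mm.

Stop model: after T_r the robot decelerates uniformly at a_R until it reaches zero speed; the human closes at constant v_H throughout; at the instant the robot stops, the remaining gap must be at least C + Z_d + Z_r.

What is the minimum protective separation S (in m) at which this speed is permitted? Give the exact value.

S_min = 297/200 m = 1.4850 m

braking lasts T_s = 2/4 = 0.5000 s
reaction-phase robot travel = 2.0000·0.2500 = 0.5000 m
robot covers 2.0000·0.5000 − ½·4.0000·0.5000² = 0.5000 m while stopping
human over T_r+T_s: 0.4000·(0.2500+0.5000) = 0.3000 m
margins: 0.1000+0.0250+0.0600 = 0.1850 m
S_min ≈ 0.5000+0.5000+0.3000+0.1850  ⇒  S_min = 297/200 m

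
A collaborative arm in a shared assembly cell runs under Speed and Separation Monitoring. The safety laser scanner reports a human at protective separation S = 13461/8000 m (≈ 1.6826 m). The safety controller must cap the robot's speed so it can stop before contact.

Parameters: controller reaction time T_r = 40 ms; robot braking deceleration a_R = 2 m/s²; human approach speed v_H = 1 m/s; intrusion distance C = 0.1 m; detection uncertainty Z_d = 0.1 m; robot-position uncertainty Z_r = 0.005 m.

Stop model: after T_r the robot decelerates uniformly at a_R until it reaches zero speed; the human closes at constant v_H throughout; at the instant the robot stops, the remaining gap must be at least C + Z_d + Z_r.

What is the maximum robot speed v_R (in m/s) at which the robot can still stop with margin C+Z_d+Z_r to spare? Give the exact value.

v_R_max = 31/20 m/s = 1.5500 m/s

collect terms ⇒ (1/4)·v_R² + (27/50)·v_R + (-11501/8000) = 0
  disc = (27/50)² − 4·(1/4)·(-11501/8000) = 69169/40000 ; √disc = 263/200
  v_R = (−(27/50) + 263/200) / (2·(1/4)) = 31/20 m/s
check:
braking lasts T_s = (31/20)/2 = 0.7750 s
robot in T_r: 1.5500·0.0400 = 0.0620 m
robot covers 1.5500·0.7750 − ½·2.0000·0.7750² = 0.6006 m while stopping
human over T_r+T_s: 1.0000·(0.0400+0.7750) = 0.8150 m
residual clearance needed = 0.1000+0.1000+0.0050 = 0.2050 m
sum ≈ 0.0620+0.6006+0.8150+0.2050 ≈ 1.6826 m = S ✓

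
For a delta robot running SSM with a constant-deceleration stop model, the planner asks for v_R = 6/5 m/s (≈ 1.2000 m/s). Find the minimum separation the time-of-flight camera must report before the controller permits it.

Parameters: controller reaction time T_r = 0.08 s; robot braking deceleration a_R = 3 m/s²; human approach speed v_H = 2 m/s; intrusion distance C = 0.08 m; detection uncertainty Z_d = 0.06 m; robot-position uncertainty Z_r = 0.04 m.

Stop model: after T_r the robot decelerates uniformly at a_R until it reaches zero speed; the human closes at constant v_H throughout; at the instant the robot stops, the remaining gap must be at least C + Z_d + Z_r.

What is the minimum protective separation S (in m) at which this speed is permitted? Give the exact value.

braking lasts T_s = (6/5)/3 = 0.4000 s
robot covers v_R·T_r = 1.2000·0.0800 = 0.0960 m before braking
robot covers 1.2000·0.4000 − ½·3.0000·0.4000² = 0.2400 m while stopping
human over T_r+T_s: 2.0000·(0.0800+0.4000) = 0.9600 m
residual clearance needed = 0.0800+0.0600+0.0400 = 0.1800 m
S_min ≈ 0.0960+0.2400+0.9600+0.1800  ⇒  S_min = 369/250 m

S_min = 369/250 m = 1.4760 m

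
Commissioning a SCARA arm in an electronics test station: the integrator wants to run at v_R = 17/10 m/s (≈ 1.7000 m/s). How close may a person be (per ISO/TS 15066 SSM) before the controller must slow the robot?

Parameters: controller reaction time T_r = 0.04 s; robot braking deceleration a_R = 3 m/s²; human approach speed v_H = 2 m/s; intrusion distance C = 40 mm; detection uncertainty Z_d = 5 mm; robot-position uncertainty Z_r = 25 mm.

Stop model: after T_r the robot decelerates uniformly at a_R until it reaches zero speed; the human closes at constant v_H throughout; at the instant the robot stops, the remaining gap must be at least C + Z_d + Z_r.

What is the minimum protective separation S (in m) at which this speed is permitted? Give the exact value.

S_min = 1833/1000 m = 1.8330 m

braking lasts T_s = (17/10)/3 = 0.5667 s
robot in T_r: 1.7000·0.0400 = 0.0680 m
robot covers 1.7000·0.5667 − ½·3.0000·0.5667² = 0.4817 m while stopping
person approaches 2.0000·(0.0400+0.5667) = 1.2133 m
residual clearance needed = 0.0400+0.0050+0.0250 = 0.0700 m
S_min ≈ 0.0680+0.4817+1.2133+0.0700  ⇒  S_min = 1833/1000 m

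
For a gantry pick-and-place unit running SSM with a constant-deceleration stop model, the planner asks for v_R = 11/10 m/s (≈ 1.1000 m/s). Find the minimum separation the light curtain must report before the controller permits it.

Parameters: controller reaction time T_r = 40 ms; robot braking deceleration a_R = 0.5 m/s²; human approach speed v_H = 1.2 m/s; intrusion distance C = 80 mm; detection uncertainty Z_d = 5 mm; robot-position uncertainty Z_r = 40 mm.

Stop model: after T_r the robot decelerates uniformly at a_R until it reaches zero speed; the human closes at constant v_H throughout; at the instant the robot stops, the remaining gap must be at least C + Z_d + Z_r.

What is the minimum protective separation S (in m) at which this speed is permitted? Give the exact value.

T_s = v_R/a_R = (11/10)/(1/2) = 2.2000 s
robot in T_r: 1.1000·0.0400 = 0.0440 m
braking distance = 1.1000²/(2·0.5000) = 1.2100 m
person approaches 1.2000·(0.0400+2.2000) = 2.6880 m
margins: 0.0800+0.0050+0.0400 = 0.1250 m
S_min ≈ 0.0440+1.2100+2.6880+0.1250  ⇒  S_min = 4067/1000 m

S_min = 4067/1000 m = 4.0670 m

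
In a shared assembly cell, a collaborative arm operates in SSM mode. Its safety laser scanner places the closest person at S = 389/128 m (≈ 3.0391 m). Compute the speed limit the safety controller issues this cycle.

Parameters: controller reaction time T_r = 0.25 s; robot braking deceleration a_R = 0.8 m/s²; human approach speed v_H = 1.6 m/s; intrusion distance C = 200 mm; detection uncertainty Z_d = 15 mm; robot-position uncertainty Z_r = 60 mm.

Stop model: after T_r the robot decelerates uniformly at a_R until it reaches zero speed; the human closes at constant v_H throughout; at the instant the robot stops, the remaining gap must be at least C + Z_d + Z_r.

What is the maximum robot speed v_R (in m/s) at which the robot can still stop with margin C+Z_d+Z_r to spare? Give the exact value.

v_R_max = 17/20 m/s = 0.8500 m/s

at the boundary: (5/8)·v² + (9/4)·v + (-1513/640) = 0
  disc = (9/4)² − 4·(5/8)·(-1513/640) = 2809/256 ; √disc = 53/16
  v_R = (−(9/4) + 53/16) / (2·(5/8)) = 17/20 m/s
check:
T_s = v_R/a_R = (17/20)/(4/5) = 1.0625 s
robot covers v_R·T_r = 0.8500·0.2500 = 0.2125 m before braking
braking distance = 0.8500²/(2·0.8000) = 0.4516 m
person approaches 1.6000·(0.2500+1.0625) = 2.1000 m
residual clearance needed = 0.2000+0.0150+0.0600 = 0.2750 m
sum ≈ 0.2125+0.4516+2.1000+0.2750 ≈ 3.0391 m = S ✓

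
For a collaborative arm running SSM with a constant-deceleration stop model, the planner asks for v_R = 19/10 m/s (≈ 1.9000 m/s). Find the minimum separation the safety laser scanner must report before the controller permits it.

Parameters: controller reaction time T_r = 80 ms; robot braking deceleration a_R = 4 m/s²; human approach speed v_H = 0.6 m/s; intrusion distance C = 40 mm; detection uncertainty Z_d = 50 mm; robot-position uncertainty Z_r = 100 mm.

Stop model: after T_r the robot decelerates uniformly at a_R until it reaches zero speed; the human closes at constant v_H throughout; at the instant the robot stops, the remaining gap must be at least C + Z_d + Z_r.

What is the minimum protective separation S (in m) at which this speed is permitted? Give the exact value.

S_min = 901/800 m = 1.1262 m

braking lasts T_s = (19/10)/4 = 0.4750 s
reaction-phase robot travel = 1.9000·0.0800 = 0.1520 m
robot under decel: 1.9000²/(2·4.0000) = 0.4512 m
human over T_r+T_s: 0.6000·(0.0800+0.4750) = 0.3330 m
residual clearance needed = 0.0400+0.0500+0.1000 = 0.1900 m
S_min ≈ 0.1520+0.4512+0.3330+0.1900  ⇒  S_min = 901/800 m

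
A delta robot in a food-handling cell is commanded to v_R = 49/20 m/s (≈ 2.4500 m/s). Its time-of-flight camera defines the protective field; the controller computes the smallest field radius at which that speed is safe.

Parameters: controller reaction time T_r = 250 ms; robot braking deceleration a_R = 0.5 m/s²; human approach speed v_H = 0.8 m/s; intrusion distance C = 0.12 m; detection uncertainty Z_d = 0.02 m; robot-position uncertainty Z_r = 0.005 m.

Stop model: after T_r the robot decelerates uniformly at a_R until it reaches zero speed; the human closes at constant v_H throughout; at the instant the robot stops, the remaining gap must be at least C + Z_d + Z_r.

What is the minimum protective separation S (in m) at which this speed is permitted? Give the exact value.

stop time T_s = (49/20)/(1/2) = 4.9000 s
robot covers v_R·T_r = 2.4500·0.2500 = 0.6125 m before braking
braking distance = 2.4500²/(2·0.5000) = 6.0025 m
human closes 0.8000·5.1500 = 4.1200 m
margins: 0.1200+0.0200+0.0050 = 0.1450 m
S_min ≈ 0.6125+6.0025+4.1200+0.1450  ⇒  S_min = 272/25 m

S_min = 272/25 m = 10.8800 m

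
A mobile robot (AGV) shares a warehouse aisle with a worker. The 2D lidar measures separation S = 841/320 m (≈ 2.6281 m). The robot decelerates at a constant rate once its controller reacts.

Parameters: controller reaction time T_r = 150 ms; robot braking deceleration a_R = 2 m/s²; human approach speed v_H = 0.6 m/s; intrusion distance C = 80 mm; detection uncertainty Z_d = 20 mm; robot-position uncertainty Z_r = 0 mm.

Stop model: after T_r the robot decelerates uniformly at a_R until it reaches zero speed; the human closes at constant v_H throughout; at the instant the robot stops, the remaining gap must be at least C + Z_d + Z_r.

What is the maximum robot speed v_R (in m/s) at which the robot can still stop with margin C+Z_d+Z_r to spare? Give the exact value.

at the boundary: (1/4)·v² + (9/20)·v + (-3901/1600) = 0
  disc = (9/20)² − 4·(1/4)·(-3901/1600) = 169/64 ; √disc = 13/8
  v_R = (−(9/20) + 13/8) / (2·(1/4)) = 47/20 m/s
check:
braking lasts T_s = (47/20)/2 = 1.1750 s
robot in T_r: 2.3500·0.1500 = 0.3525 m
robot covers 2.3500·1.1750 − ½·2.0000·1.1750² = 1.3806 m while stopping
human closes 0.6000·1.3250 = 0.7950 m
margins: 0.0800+0.0200+0.0000 = 0.1000 m
sum ≈ 0.3525+1.3806+0.7950+0.1000 ≈ 2.6281 m = S ✓

v_R_max = 47/20 m/s = 2.3500 m/s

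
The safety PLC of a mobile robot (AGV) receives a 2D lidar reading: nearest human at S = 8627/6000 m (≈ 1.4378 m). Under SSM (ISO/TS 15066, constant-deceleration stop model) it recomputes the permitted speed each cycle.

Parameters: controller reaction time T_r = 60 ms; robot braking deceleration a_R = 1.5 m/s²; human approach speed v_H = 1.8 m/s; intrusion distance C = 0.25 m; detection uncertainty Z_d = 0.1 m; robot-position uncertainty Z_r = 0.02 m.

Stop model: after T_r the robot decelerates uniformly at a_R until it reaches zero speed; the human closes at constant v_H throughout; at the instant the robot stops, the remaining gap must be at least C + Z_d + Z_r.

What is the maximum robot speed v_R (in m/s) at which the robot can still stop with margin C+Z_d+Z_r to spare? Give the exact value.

v_R_max = 13/20 m/s = 0.6500 m/s

collect terms ⇒ (1/3)·v_R² + (63/50)·v_R + (-5759/6000) = 0
  disc = (63/50)² − 4·(1/3)·(-5759/6000) = 16129/5625 ; √disc = 127/75
  v_R = (−(63/50) + 127/75) / (2·(1/3)) = 13/20 m/s
check:
T_s = v_R/a_R = (13/20)/(3/2) = 0.4333 s
robot covers v_R·T_r = 0.6500·0.0600 = 0.0390 m before braking
robot under decel: 0.6500²/(2·1.5000) = 0.1408 m
person approaches 1.8000·(0.0600+0.4333) = 0.8880 m
residual clearance needed = 0.2500+0.1000+0.0200 = 0.3700 m
sum ≈ 0.0390+0.1408+0.8880+0.3700 ≈ 1.4378 m = S ✓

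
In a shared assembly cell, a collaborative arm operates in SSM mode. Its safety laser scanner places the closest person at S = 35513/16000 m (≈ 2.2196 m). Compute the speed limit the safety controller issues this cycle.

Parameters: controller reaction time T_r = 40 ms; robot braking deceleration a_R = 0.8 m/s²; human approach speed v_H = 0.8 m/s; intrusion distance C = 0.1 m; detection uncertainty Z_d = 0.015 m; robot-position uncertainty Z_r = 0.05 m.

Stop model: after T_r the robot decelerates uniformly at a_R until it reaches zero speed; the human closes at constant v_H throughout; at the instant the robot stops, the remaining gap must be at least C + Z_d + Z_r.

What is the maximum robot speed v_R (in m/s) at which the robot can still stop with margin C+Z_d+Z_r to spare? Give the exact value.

quadratic (5/8)·v² + (26/25)·v + (-32361/16000) = 0
  disc = (26/25)² − 4·(5/8)·(-32361/16000) = 982081/160000 ; √disc = 991/400
  v_R = (−(26/25) + 991/400) / (2·(5/8)) = 23/20 m/s
check:
stop time T_s = (23/20)/(4/5) = 1.4375 s
robot covers v_R·T_r = 1.1500·0.0400 = 0.0460 m before braking
braking distance = 1.1500²/(2·0.8000) = 0.8266 m
human closes 0.8000·1.4775 = 1.1820 m
C+Z_d+Z_r = 0.1000+0.0150+0.0500 = 0.1650 m
sum ≈ 0.0460+0.8266+1.1820+0.1650 ≈ 2.2196 m = S ✓

v_R_max = 23/20 m/s = 1.1500 m/s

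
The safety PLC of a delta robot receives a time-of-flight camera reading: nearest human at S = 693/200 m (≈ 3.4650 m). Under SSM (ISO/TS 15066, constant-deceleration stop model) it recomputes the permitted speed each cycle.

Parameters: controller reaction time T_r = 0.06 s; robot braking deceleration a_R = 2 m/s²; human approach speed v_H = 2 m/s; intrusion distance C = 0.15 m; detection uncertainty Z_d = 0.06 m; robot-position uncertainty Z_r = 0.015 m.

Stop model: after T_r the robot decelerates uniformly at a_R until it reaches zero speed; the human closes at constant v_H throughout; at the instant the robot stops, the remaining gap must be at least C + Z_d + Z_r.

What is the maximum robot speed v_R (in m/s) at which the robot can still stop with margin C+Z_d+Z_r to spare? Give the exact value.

quadratic (1/4)·v² + (53/50)·v + (-78/25) = 0
  disc = (53/50)² − 4·(1/4)·(-78/25) = 10609/2500 ; √disc = 103/50
  v_R = (−(53/50) + 103/50) / (2·(1/4)) = 2 m/s
check:
stop time T_s = 2/2 = 1.0000 s
robot in T_r: 2.0000·0.0600 = 0.1200 m
braking distance = 2.0000²/(2·2.0000) = 1.0000 m
person approaches 2.0000·(0.0600+1.0000) = 2.1200 m
residual clearance needed = 0.1500+0.0600+0.0150 = 0.2250 m
sum ≈ 0.1200+1.0000+2.1200+0.2250 ≈ 3.4650 m = S ✓

v_R_max = 2 m/s = 2.0000 m/s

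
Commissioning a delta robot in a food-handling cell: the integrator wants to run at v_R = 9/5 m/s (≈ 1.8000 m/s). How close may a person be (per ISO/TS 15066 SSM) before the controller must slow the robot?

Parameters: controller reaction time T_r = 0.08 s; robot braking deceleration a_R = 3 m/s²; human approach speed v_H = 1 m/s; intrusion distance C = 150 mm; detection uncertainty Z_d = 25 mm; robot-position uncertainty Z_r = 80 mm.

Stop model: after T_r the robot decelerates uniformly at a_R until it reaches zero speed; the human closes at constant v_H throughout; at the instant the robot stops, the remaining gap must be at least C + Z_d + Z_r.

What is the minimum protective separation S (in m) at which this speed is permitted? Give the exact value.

T_s = v_R/a_R = (9/5)/3 = 0.6000 s
robot in T_r: 1.8000·0.0800 = 0.1440 m
robot under decel: 1.8000²/(2·3.0000) = 0.5400 m
person approaches 1.0000·(0.0800+0.6000) = 0.6800 m
residual clearance needed = 0.1500+0.0250+0.0800 = 0.2550 m
S_min ≈ 0.1440+0.5400+0.6800+0.2550  ⇒  S_min = 1619/1000 m

S_min = 1619/1000 m = 1.6190 m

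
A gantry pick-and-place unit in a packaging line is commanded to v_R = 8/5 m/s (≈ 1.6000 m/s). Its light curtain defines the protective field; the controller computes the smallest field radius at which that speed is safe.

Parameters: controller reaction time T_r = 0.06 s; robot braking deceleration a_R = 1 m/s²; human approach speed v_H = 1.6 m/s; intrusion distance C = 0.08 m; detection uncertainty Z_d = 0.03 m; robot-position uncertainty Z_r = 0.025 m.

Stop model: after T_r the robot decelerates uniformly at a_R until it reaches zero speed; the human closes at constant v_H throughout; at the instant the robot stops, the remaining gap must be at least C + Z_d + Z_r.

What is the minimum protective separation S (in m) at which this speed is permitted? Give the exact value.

S_min = 4167/1000 m = 4.1670 m

T_s = v_R/a_R = (8/5)/1 = 1.6000 s
reaction-phase robot travel = 1.6000·0.0600 = 0.0960 m
braking distance = 1.6000²/(2·1.0000) = 1.2800 m
human over T_r+T_s: 1.6000·(0.0600+1.6000) = 2.6560 m
residual clearance needed = 0.0800+0.0300+0.0250 = 0.1350 m
S_min ≈ 0.0960+1.2800+2.6560+0.1350  ⇒  S_min = 4167/1000 m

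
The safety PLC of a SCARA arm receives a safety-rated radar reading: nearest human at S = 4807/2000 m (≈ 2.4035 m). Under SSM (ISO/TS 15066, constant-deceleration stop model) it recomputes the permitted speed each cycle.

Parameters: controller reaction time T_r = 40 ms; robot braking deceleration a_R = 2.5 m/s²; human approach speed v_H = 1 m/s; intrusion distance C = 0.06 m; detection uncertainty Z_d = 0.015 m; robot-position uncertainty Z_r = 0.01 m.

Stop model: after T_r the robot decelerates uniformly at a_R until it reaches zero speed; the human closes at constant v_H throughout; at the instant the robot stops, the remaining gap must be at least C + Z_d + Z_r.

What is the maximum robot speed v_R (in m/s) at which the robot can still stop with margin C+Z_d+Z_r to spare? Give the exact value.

v_R_max = 49/20 m/s = 2.4500 m/s

collect terms ⇒ (1/5)·v_R² + (11/25)·v_R + (-4557/2000) = 0
  disc = (11/25)² − 4·(1/5)·(-4557/2000) = 5041/2500 ; √disc = 71/50
  v_R = (−(11/25) + 71/50) / (2·(1/5)) = 49/20 m/s
check:
T_s = v_R/a_R = (49/20)/(5/2) = 0.9800 s
robot covers v_R·T_r = 2.4500·0.0400 = 0.0980 m before braking
braking distance = 2.4500²/(2·2.5000) = 1.2005 m
person approaches 1.0000·(0.0400+0.9800) = 1.0200 m
C+Z_d+Z_r = 0.0600+0.0150+0.0100 = 0.0850 m
sum ≈ 0.0980+1.2005+1.0200+0.0850 ≈ 2.4035 m = S ✓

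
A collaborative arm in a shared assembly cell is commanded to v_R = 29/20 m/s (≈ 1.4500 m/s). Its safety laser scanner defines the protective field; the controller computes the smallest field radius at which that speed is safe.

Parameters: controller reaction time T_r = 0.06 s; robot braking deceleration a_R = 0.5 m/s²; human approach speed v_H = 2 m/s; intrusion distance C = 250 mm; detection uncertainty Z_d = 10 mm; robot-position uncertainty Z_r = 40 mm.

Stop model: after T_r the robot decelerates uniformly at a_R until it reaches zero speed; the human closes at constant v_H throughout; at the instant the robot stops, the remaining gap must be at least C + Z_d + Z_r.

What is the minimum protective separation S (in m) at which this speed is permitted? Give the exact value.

braking lasts T_s = (29/20)/(1/2) = 2.9000 s
reaction-phase robot travel = 1.4500·0.0600 = 0.0870 m
robot under decel: 1.4500²/(2·0.5000) = 2.1025 m
human over T_r+T_s: 2.0000·(0.0600+2.9000) = 5.9200 m
C+Z_d+Z_r = 0.2500+0.0100+0.0400 = 0.3000 m
S_min ≈ 0.0870+2.1025+5.9200+0.3000  ⇒  S_min = 16819/2000 m

S_min = 16819/2000 m = 8.4095 m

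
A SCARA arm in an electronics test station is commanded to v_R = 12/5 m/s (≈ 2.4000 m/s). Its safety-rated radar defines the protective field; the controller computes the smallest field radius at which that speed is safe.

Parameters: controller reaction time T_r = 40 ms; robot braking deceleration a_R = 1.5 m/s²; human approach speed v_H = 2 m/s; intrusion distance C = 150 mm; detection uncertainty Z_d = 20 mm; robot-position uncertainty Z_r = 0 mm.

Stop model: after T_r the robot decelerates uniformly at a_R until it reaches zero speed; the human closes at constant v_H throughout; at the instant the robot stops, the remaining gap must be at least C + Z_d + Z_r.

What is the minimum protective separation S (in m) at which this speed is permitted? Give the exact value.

braking lasts T_s = (12/5)/(3/2) = 1.6000 s
robot covers v_R·T_r = 2.4000·0.0400 = 0.0960 m before braking
robot covers 2.4000·1.6000 − ½·1.5000·1.6000² = 1.9200 m while stopping
human over T_r+T_s: 2.0000·(0.0400+1.6000) = 3.2800 m
residual clearance needed = 0.1500+0.0200+0.0000 = 0.1700 m
S_min ≈ 0.0960+1.9200+3.2800+0.1700  ⇒  S_min = 2733/500 m

S_min = 2733/500 m = 5.4660 m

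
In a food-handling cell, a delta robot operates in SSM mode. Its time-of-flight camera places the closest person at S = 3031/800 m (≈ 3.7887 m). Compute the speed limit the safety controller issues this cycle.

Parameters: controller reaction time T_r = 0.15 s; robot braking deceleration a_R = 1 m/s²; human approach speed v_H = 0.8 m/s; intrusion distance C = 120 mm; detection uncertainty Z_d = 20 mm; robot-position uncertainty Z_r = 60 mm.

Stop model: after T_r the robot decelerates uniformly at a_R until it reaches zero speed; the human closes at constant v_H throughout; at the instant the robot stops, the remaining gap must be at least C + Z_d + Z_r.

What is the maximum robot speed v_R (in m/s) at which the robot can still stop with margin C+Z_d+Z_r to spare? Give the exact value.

at the boundary: (1/2)·v² + (19/20)·v + (-111/32) = 0
  disc = (19/20)² − 4·(1/2)·(-111/32) = 196/25 ; √disc = 14/5
  v_R = (−(19/20) + 14/5) / (2·(1/2)) = 37/20 m/s
check:
braking lasts T_s = (37/20)/1 = 1.8500 s
reaction-phase robot travel = 1.8500·0.1500 = 0.2775 m
braking distance = 1.8500²/(2·1.0000) = 1.7112 m
human closes 0.8000·2.0000 = 1.6000 m
residual clearance needed = 0.1200+0.0200+0.0600 = 0.2000 m
sum ≈ 0.2775+1.7112+1.6000+0.2000 ≈ 3.7887 m = S ✓

v_R_max = 37/20 m/s = 1.8500 m/s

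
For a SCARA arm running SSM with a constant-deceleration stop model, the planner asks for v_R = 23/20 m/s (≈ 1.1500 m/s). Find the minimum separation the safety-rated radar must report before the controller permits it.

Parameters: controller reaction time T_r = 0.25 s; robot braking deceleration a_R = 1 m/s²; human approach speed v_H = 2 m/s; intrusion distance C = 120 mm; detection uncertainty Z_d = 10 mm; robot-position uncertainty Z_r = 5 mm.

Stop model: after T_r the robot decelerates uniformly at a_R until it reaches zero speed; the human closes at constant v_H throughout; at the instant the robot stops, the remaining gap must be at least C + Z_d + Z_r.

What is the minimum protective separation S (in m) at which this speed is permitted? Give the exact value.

T_s = v_R/a_R = (23/20)/1 = 1.1500 s
robot in T_r: 1.1500·0.2500 = 0.2875 m
braking distance = 1.1500²/(2·1.0000) = 0.6613 m
person approaches 2.0000·(0.2500+1.1500) = 2.8000 m
residual clearance needed = 0.1200+0.0100+0.0050 = 0.1350 m
S_min ≈ 0.2875+0.6613+2.8000+0.1350  ⇒  S_min = 3107/800 m

S_min = 3107/800 m = 3.8838 m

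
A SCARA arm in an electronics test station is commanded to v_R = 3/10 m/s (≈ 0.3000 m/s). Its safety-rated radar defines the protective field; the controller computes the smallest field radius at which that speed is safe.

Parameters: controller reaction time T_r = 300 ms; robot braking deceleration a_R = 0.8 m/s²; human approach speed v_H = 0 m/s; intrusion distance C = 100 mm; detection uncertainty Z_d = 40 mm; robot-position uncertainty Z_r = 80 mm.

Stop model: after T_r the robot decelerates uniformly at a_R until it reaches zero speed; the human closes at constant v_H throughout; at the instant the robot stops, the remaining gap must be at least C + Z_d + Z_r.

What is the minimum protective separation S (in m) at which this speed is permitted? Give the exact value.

S_min = 293/800 m = 0.3663 m

braking lasts T_s = (3/10)/(4/5) = 0.3750 s
robot covers v_R·T_r = 0.3000·0.3000 = 0.0900 m before braking
robot under decel: 0.3000²/(2·0.8000) = 0.0563 m
human closes 0.0000·0.6750 = 0.0000 m
residual clearance needed = 0.1000+0.0400+0.0800 = 0.2200 m
S_min ≈ 0.0900+0.0563+0.0000+0.2200  ⇒  S_min = 293/800 m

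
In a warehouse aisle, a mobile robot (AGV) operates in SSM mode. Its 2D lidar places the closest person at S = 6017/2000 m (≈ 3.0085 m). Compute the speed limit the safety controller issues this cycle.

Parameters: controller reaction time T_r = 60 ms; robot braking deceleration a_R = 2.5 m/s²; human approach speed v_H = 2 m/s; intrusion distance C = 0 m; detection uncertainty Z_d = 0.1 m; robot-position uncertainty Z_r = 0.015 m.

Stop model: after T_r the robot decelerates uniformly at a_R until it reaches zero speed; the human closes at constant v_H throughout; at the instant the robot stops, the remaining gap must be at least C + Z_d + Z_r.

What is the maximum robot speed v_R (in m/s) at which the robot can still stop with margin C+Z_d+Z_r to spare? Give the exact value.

collect terms ⇒ (1/5)·v_R² + (43/50)·v_R + (-5547/2000) = 0
  disc = (43/50)² − 4·(1/5)·(-5547/2000) = 1849/625 ; √disc = 43/25
  v_R = (−(43/50) + 43/25) / (2·(1/5)) = 43/20 m/s
check:
T_s = v_R/a_R = (43/20)/(5/2) = 0.8600 s
robot in T_r: 2.1500·0.0600 = 0.1290 m
braking distance = 2.1500²/(2·2.5000) = 0.9245 m
human over T_r+T_s: 2.0000·(0.0600+0.8600) = 1.8400 m
margins: 0.0000+0.1000+0.0150 = 0.1150 m
sum ≈ 0.1290+0.9245+1.8400+0.1150 ≈ 3.0085 m = S ✓

v_R_max = 43/20 m/s = 2.1500 m/s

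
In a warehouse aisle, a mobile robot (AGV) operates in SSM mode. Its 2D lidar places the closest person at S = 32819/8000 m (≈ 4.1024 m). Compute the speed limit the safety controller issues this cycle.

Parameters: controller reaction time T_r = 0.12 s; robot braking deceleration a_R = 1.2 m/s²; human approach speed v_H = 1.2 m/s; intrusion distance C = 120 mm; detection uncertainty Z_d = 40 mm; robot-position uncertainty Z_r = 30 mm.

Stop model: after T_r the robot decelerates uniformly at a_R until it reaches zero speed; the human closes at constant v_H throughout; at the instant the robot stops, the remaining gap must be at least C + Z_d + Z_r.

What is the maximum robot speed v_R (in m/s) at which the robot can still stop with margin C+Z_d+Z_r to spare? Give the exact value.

quadratic (5/12)·v² + (28/25)·v + (-30147/8000) = 0
  disc = (28/25)² − 4·(5/12)·(-30147/8000) = 301401/40000 ; √disc = 549/200
  v_R = (−(28/25) + 549/200) / (2·(5/12)) = 39/20 m/s
check:
T_s = v_R/a_R = (39/20)/(6/5) = 1.6250 s
robot in T_r: 1.9500·0.1200 = 0.2340 m
robot under decel: 1.9500²/(2·1.2000) = 1.5844 m
person approaches 1.2000·(0.1200+1.6250) = 2.0940 m
margins: 0.1200+0.0400+0.0300 = 0.1900 m
sum ≈ 0.2340+1.5844+2.0940+0.1900 ≈ 4.1024 m = S ✓

v_R_max = 39/20 m/s = 1.9500 m/s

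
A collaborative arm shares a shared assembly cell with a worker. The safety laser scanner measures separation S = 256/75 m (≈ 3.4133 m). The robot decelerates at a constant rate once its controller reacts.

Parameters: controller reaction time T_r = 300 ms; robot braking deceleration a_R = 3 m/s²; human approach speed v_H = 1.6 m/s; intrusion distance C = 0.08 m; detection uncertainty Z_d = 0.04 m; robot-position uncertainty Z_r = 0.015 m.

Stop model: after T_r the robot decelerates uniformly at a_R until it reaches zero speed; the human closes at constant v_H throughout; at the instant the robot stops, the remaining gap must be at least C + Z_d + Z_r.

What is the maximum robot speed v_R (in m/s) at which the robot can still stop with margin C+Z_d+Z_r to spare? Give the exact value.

collect terms ⇒ (1/6)·v_R² + (5/6)·v_R + (-1679/600) = 0
  disc = (5/6)² − 4·(1/6)·(-1679/600) = 64/25 ; √disc = 8/5
  v_R = (−(5/6) + 8/5) / (2·(1/6)) = 23/10 m/s
check:
stop time T_s = (23/10)/3 = 0.7667 s
robot covers v_R·T_r = 2.3000·0.3000 = 0.6900 m before braking
robot covers 2.3000·0.7667 − ½·3.0000·0.7667² = 0.8817 m while stopping
human closes 1.6000·1.0667 = 1.7067 m
residual clearance needed = 0.0800+0.0400+0.0150 = 0.1350 m
sum ≈ 0.6900+0.8817+1.7067+0.1350 ≈ 3.4133 m = S ✓

v_R_max = 23/10 m/s = 2.3000 m/s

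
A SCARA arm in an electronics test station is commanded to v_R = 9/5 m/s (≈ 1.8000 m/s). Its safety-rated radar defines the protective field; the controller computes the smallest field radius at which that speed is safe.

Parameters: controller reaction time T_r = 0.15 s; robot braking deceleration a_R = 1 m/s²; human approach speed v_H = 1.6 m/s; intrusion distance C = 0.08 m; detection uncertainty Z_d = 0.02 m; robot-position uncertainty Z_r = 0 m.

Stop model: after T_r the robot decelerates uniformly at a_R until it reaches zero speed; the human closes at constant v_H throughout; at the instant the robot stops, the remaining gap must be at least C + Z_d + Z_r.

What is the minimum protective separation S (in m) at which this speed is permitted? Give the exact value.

S_min = 511/100 m = 5.1100 m

T_s = v_R/a_R = (9/5)/1 = 1.8000 s
robot covers v_R·T_r = 1.8000·0.1500 = 0.2700 m before braking
robot under decel: 1.8000²/(2·1.0000) = 1.6200 m
person approaches 1.6000·(0.1500+1.8000) = 3.1200 m
C+Z_d+Z_r = 0.0800+0.0200+0.0000 = 0.1000 m
S_min ≈ 0.2700+1.6200+3.1200+0.1000  ⇒  S_min = 511/100 m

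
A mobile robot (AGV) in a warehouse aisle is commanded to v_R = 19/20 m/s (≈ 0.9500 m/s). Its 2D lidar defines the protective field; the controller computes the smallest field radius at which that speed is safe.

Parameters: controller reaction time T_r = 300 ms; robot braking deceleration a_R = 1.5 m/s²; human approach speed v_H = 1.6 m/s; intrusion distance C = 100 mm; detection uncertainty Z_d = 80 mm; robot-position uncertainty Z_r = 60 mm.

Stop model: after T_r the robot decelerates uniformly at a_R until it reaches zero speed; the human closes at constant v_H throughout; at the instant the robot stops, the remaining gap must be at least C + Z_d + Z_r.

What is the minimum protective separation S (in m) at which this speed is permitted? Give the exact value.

braking lasts T_s = (19/20)/(3/2) = 0.6333 s
reaction-phase robot travel = 0.9500·0.3000 = 0.2850 m
robot under decel: 0.9500²/(2·1.5000) = 0.3008 m
human over T_r+T_s: 1.6000·(0.3000+0.6333) = 1.4933 m
margins: 0.1000+0.0800+0.0600 = 0.2400 m
S_min ≈ 0.2850+0.3008+1.4933+0.2400  ⇒  S_min = 2783/1200 m

S_min = 2783/1200 m = 2.3192 m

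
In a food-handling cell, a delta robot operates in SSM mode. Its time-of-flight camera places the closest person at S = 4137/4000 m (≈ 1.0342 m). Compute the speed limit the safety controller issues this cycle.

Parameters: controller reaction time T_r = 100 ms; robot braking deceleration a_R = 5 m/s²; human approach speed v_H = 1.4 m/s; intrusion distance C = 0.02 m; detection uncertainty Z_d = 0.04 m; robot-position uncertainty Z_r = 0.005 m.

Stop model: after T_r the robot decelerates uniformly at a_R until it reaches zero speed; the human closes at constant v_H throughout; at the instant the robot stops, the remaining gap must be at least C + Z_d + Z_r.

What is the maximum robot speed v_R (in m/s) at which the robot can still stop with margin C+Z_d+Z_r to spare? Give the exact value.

at the boundary: (1/10)·v² + (19/50)·v + (-3317/4000) = 0
  disc = (19/50)² − 4·(1/10)·(-3317/4000) = 4761/10000 ; √disc = 69/100
  v_R = (−(19/50) + 69/100) / (2·(1/10)) = 31/20 m/s
check:
braking lasts T_s = (31/20)/5 = 0.3100 s
reaction-phase robot travel = 1.5500·0.1000 = 0.1550 m
robot covers 1.5500·0.3100 − ½·5.0000·0.3100² = 0.2402 m while stopping
human over T_r+T_s: 1.4000·(0.1000+0.3100) = 0.5740 m
residual clearance needed = 0.0200+0.0400+0.0050 = 0.0650 m
sum ≈ 0.1550+0.2402+0.5740+0.0650 ≈ 1.0342 m = S ✓

v_R_max = 31/20 m/s = 1.5500 m/s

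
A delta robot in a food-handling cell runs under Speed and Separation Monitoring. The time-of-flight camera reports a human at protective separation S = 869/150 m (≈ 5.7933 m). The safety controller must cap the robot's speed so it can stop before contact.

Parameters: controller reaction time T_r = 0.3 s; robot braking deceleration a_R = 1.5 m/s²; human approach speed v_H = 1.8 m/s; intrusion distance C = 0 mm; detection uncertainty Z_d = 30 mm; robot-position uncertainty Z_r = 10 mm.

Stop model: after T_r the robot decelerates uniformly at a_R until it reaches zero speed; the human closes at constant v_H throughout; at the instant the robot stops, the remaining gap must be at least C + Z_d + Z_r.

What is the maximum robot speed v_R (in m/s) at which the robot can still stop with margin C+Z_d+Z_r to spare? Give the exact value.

v_R_max = 23/10 m/s = 2.3000 m/s

quadratic (1/3)·v² + (3/2)·v + (-391/75) = 0
  disc = (3/2)² − 4·(1/3)·(-391/75) = 8281/900 ; √disc = 91/30
  v_R = (−(3/2) + 91/30) / (2·(1/3)) = 23/10 m/s
check:
T_s = v_R/a_R = (23/10)/(3/2) = 1.5333 s
robot in T_r: 2.3000·0.3000 = 0.6900 m
robot covers 2.3000·1.5333 − ½·1.5000·1.5333² = 1.7633 m while stopping
human closes 1.8000·1.8333 = 3.3000 m
residual clearance needed = 0.0000+0.0300+0.0100 = 0.0400 m
sum ≈ 0.6900+1.7633+3.3000+0.0400 ≈ 5.7933 m = S ✓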